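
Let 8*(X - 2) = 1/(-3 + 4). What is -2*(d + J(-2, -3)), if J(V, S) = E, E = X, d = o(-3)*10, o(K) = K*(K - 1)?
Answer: -977/4 ≈ -244.25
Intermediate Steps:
o(K) = K*(-1 + K)
d = 120 (d = -3*(-1 - 3)*10 = -3*(-4)*10 = 12*10 = 120)
X = 17/8 (X = 2 + 1/(8*(-3 + 4)) = 2 + (⅛)/1 = 2 + (⅛)*1 = 2 + ⅛ = 17/8 ≈ 2.1250)
E = 17/8 ≈ 2.1250
J(V, S) = 17/8
-2*(d + J(-2, -3)) = -2*(120 + 17/8) = -2*977/8 = -977/4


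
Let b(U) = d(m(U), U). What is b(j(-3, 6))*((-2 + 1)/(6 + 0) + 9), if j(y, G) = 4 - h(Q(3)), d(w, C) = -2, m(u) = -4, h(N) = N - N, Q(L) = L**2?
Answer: -53/3 ≈ -17.667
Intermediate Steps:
h(N) = 0
j(y, G) = 4 (j(y, G) = 4 - 1*0 = 4 + 0 = 4)
b(U) = -2
b(j(-3, 6))*((-2 + 1)/(6 + 0) + 9) = -2*((-2 + 1)/(6 + 0) + 9) = -2*(-1/6 + 9) = -2*53/6 = -53/3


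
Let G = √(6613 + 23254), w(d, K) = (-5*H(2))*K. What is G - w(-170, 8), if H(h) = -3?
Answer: -120 + √29867 ≈ 52.821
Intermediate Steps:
w(d, K) = 15*K (w(d, K) = (-5*(-3))*K = 15*K)
G = √29867 ≈ 172.82
G - w(-170, 8) = √29867 - 15*8 = √29867 - 1*120 = √29867 - 120 = -120 + √29867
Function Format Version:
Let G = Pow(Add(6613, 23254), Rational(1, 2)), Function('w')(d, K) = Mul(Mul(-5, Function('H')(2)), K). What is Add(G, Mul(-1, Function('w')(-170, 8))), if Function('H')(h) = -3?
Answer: Add(-120, Pow(29867, Rational(1, 2))) ≈ 52.821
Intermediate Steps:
Function('w')(d, K) = Mul(15, K) (Function('w')(d, K) = Mul(Mul(-5, -3), K) = Mul(15, K))
G = Pow(29867, Rational(1, 2)) ≈ 172.82
Add(G, Mul(-1, Function('w')(-170, 8))) = Add(Pow(29867, Rational(1, 2)), Mul(-1, Mul(15, 8))) = Add(Pow(29867, Rational(1, 2)), Mul(-1, 120)) = Add(Pow(29867, Rational(1, 2)), -120) = Add(-120, Pow(29867, Rational(1, 2)))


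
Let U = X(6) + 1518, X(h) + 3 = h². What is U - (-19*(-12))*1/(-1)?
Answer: 1779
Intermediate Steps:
X(h) = -3 + h²
U = 1551 (U = (-3 + 6²) + 1518 = (-3 + 36) + 1518 = 33 + 1518 = 1551)
U - (-19*(-12))*1/(-1) = 1551 - (-19*(-12))*1/(-1) = 1551 - 228*1*(-1) = 1551 - 228*(-1) = 1551 - 1*(-228) = 1551 + 228 = 1779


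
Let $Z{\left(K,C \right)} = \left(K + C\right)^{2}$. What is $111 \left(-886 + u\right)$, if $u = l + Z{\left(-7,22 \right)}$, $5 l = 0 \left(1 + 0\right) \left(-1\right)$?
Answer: $-73371$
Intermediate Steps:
$l = 0$ ($l = \frac{0 \left(1 + 0\right) \left(-1\right)}{5} = \frac{0 \cdot 1 \left(-1\right)}{5} = \frac{0 \left(-1\right)}{5} = \frac{1}{5} \cdot 0 = 0$)
$Z{\left(K,C \right)} = \left(C + K\right)^{2}$
$u = 225$ ($u = 0 + \left(22 - 7\right)^{2} = 0 + 15^{2} = 0 + 225 = 225$)
$111 \left(-886 + u\right) = 111 \left(-886 + 225\right) = 111 \left(-661\right) = -73371$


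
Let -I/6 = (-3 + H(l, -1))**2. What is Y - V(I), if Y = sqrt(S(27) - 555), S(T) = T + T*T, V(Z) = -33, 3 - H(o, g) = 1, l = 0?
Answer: 33 + sqrt(201) ≈ 47.177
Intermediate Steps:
H(o, g) = 2 (H(o, g) = 3 - 1*1 = 3 - 1 = 2)
I = -6 (I = -6*(-3 + 2)**2 = -6*(-1)**2 = -6*1 = -6)
S(T) = T + T**2
Y = sqrt(201) (Y = sqrt(27*(1 + 27) - 555) = sqrt(27*28 - 555) = sqrt(756 - 555) = sqrt(201) ≈ 14.177)
Y - V(I) = sqrt(201) - 1*(-33) = sqrt(201) + 33 = 33 + sqrt(201)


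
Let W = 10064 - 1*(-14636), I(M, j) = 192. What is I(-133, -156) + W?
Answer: 24892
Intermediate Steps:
W = 24700 (W = 10064 + 14636 = 24700)
I(-133, -156) + W = 192 + 24700 = 24892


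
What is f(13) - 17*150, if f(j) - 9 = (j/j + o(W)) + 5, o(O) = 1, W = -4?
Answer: -2534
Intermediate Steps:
f(j) = 16 (f(j) = 9 + ((j/j + 1) + 5) = 9 + ((1 + 1) + 5) = 9 + (2 + 5) = 9 + 7 = 16)
f(13) - 17*150 = 16 - 17*150 = 16 - 2550 = -2534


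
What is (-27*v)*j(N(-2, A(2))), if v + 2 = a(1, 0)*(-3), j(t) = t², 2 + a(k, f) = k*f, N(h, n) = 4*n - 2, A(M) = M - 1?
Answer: -432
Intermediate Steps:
A(M) = -1 + M
N(h, n) = -2 + 4*n
a(k, f) = -2 + f*k (a(k, f) = -2 + k*f = -2 + f*k)
v = 4 (v = -2 + (-2 + 0*1)*(-3) = -2 + (-2 + 0)*(-3) = -2 - 2*(-3) = -2 + 6 = 4)
(-27*v)*j(N(-2, A(2))) = (-27*4)*(-2 + 4*(-1 + 2))² = -108*(-2 + 4*1)² = -108*(-2 + 4)² = -108*2² = -108*4 = -432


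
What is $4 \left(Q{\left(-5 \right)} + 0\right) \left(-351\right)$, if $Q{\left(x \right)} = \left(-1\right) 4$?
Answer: $5616$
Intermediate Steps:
$Q{\left(x \right)} = -4$
$4 \left(Q{\left(-5 \right)} + 0\right) \left(-351\right) = 4 \left(-4 + 0\right) \left(-351\right) = 4 \left(-4\right) \left(-351\right) = \left(-16\right) \left(-351\right) = 5616$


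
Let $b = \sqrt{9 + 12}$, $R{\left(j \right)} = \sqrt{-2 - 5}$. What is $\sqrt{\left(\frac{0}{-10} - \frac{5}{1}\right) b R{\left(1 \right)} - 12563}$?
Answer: $\sqrt{-12563 - 35 i \sqrt{3}} \approx 0.2704 - 112.09 i$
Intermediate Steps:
$R{\left(j \right)} = i \sqrt{7}$ ($R{\left(j \right)} = \sqrt{-7} = i \sqrt{7}$)
$b = \sqrt{21} \approx 4.5826$
$\sqrt{\left(\frac{0}{-10} - \frac{5}{1}\right) b R{\left(1 \right)} - 12563} = \sqrt{\left(\frac{0}{-10} - \frac{5}{1}\right) \sqrt{21} i \sqrt{7} - 12563} = \sqrt{\left(0 \left(- \frac{1}{10}\right) - 5\right) \sqrt{21} i \sqrt{7} - 12563} = \sqrt{\left(0 - 5\right) \sqrt{21} i \sqrt{7} - 12563} = \sqrt{- 5 \sqrt{21} i \sqrt{7} - 12563} = \sqrt{- 35 i \sqrt{3} - 12563} = \sqrt{-12563 - 35 i \sqrt{3}}$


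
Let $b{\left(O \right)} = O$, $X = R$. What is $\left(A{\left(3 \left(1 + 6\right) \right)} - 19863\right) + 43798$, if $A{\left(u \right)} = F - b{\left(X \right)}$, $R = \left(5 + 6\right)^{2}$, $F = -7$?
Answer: $23807$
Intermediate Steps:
$R = 121$ ($R = 11^{2} = 121$)
$X = 121$
$A{\left(u \right)} = -128$ ($A{\left(u \right)} = -7 - 121 = -128$)
$\left(A{\left(3 \left(1 + 6\right) \right)} - 19863\right) + 43798 = \left(-128 - 19863\right) + 43798 = -19991 + 43798 = 23807$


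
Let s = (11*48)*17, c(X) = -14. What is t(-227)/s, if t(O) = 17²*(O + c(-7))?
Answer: -4097/528 ≈ -7.7595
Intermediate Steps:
s = 8976 (s = 528*17 = 8976)
t(O) = -4046 + 289*O (t(O) = 17²*(O - 14) = 289*(-14 + O) = -4046 + 289*O)
t(-227)/s = (-4046 + 289*(-227))/8976 = (-4046 - 65603)*(1/8976) = -69649*1/8976 = -4097/528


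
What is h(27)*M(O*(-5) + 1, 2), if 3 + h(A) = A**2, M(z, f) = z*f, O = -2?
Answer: 15972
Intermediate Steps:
M(z, f) = f*z
h(A) = -3 + A**2
h(27)*M(O*(-5) + 1, 2) = (-3 + 27**2)*(2*(-2*(-5) + 1)) = (-3 + 729)*(2*(10 + 1)) = 726*(2*11) = 726*22 = 15972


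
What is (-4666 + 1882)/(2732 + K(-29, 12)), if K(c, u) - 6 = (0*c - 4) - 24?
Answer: -1392/1355 ≈ -1.0273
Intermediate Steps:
K(c, u) = -22 (K(c, u) = 6 + ((0*c - 4) - 24) = 6 + ((0 - 4) - 24) = 6 + (-4 - 24) = 6 - 28 = -22)
(-4666 + 1882)/(2732 + K(-29, 12)) = (-4666 + 1882)/(2732 - 22) = -2784/2710 = -2784*1/2710 = -1392/1355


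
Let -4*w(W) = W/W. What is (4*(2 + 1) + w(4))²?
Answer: 2209/16 ≈ 138.06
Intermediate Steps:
w(W) = -¼ (w(W) = -W/(4*W) = -¼*1 = -¼)
(4*(2 + 1) + w(4))² = (4*(2 + 1) - ¼)² = (4*3 - ¼)² = (12 - ¼)² = (47/4)² = 2209/16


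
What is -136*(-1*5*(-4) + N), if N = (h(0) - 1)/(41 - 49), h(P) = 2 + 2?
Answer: -2669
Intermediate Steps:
h(P) = 4
N = -3/8 (N = (4 - 1)/(41 - 49) = 3/(-8) = 3*(-1/8) = -3/8 ≈ -0.37500)
-136*(-1*5*(-4) + N) = -136*(-1*5*(-4) - 3/8) = -136*(-5*(-4) - 3/8) = -136*(20 - 3/8) = -136*157/8 = -2669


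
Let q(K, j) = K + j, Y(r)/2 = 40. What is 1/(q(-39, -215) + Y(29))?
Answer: -1/174 ≈ -0.0057471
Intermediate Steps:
Y(r) = 80 (Y(r) = 2*40 = 80)
1/(q(-39, -215) + Y(29)) = 1/((-39 - 215) + 80) = 1/(-254 + 80) = 1/(-174) = -1/174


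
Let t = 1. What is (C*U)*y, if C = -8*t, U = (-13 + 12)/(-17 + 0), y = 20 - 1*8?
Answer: -96/17 ≈ -5.6471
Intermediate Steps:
y = 12 (y = 20 - 8 = 12)
U = 1/17 (U = -1/(-17) = -1*(-1/17) = 1/17 ≈ 0.058824)
C = -8 (C = -8*1 = -8)
(C*U)*y = -8*1/17*12 = -8/17*12 = -96/17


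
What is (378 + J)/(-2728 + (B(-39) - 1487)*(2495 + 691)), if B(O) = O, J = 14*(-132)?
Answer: 735/2432282 ≈ 0.00030219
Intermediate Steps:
J = -1848
(378 + J)/(-2728 + (B(-39) - 1487)*(2495 + 691)) = (378 - 1848)/(-2728 + (-39 - 1487)*(2495 + 691)) = -1470/(-2728 - 1526*3186) = -1470/(-2728 - 4861836) = -1470/(-4864564) = -1470*(-1/4864564) = 735/2432282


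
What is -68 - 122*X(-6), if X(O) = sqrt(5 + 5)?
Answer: -68 - 122*sqrt(10) ≈ -453.80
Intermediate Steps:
X(O) = sqrt(10)
-68 - 122*X(-6) = -68 - 122*sqrt(10)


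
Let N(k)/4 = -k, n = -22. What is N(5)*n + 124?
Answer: 564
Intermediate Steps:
N(k) = -4*k (N(k) = 4*(-k) = -4*k)
N(5)*n + 124 = -4*5*(-22) + 124 = -20*(-22) + 124 = 440 + 124 = 564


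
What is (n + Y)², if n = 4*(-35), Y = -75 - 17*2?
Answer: 62001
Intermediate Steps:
Y = -109 (Y = -75 - 1*34 = -75 - 34 = -109)
n = -140
(n + Y)² = (-140 - 109)² = (-249)² = 62001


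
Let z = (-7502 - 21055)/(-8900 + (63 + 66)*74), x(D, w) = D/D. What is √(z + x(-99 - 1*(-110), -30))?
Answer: I*√49946/34 ≈ 6.5731*I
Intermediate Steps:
x(D, w) = 1
z = -1503/34 (z = -28557/(-8900 + 129*74) = -28557/(-8900 + 9546) = -28557/646 = -28557*1/646 = -1503/34 ≈ -44.206)
√(z + x(-99 - 1*(-110), -30)) = √(-1503/34 + 1) = √(-1469/34) = I*√49946/34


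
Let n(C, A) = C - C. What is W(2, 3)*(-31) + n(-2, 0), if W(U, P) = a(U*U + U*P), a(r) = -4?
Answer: 124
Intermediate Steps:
n(C, A) = 0
W(U, P) = -4
W(2, 3)*(-31) + n(-2, 0) = -4*(-31) + 0 = 124 + 0 = 124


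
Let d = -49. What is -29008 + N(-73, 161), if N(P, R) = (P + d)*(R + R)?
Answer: -68292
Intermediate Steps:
N(P, R) = 2*R*(-49 + P) (N(P, R) = (P - 49)*(R + R) = (-49 + P)*(2*R) = 2*R*(-49 + P))
-29008 + N(-73, 161) = -29008 + 2*161*(-49 - 73) = -29008 + 2*161*(-122) = -29008 - 39284 = -68292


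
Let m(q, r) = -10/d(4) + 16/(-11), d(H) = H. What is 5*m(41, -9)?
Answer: -435/22 ≈ -19.773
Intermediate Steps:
m(q, r) = -87/22 (m(q, r) = -10/4 + 16/(-11) = -10*¼ + 16*(-1/11) = -5/2 - 16/11 = -87/22)
5*m(41, -9) = 5*(-87/22) = -435/22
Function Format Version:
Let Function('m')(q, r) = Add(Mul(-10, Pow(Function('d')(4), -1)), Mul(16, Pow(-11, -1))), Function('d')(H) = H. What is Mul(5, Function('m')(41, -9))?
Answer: Rational(-435, 22) ≈ -19.773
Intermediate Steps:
Function('m')(q, r) = Rational(-87, 22) (Function('m')(q, r) = Add(Mul(-10, Pow(4, -1)), Mul(16, Pow(-11, -1))) = Add(Mul(-10, Rational(1, 4)), Mul(16, Rational(-1, 11))) = Add(Rational(-5, 2), Rational(-16, 11)) = Rational(-87, 22))
Mul(5, Function('m')(41, -9)) = Mul(5, Rational(-87, 22)) = Rational(-435, 22)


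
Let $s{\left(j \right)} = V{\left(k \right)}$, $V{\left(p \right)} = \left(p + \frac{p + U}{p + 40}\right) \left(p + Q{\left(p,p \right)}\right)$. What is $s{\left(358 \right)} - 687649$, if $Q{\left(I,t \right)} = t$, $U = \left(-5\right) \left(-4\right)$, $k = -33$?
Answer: $- \frac{4797439}{7} \approx -6.8535 \cdot 10^{5}$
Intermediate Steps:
$U = 20$
$V{\left(p \right)} = 2 p \left(p + \frac{20 + p}{40 + p}\right)$ ($V{\left(p \right)} = \left(p + \frac{p + 20}{p + 40}\right) \left(p + p\right) = \left(p + \frac{20 + p}{40 + p}\right) 2 p = 2 p \left(p + \frac{20 + p}{40 + p}\right)$)
$s{\left(j \right)} = \frac{16104}{7}$ ($s{\left(j \right)} = 2 \left(-33\right) \frac{1}{40 - 33} \left(20 + \left(-33\right)^{2} + 41 \left(-33\right)\right) = 2 \left(-33\right) \frac{1}{7} \left(20 + 1089 - 1353\right) = 2 \left(-33\right) \frac{1}{7} \left(-244\right) = \frac{16104}{7}$)
$s{\left(358 \right)} - 687649 = \frac{16104}{7} - 687649 = - \frac{4797439}{7}$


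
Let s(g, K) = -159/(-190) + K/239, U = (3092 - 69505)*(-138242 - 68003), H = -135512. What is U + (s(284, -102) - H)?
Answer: 622002780109391/45410 ≈ 1.3697e+10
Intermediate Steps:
U = 13697349185 (U = -66413*(-206245) = 13697349185)
s(g, K) = 159/190 + K/239 (s(g, K) = -159*(-1/190) + K*(1/239) = 159/190 + K/239)
U + (s(284, -102) - H) = 13697349185 + ((159/190 + (1/239)*(-102)) - 1*(-135512)) = 13697349185 + ((159/190 - 102/239) + 135512) = 13697349185 + (18621/45410 + 135512) = 13697349185 + 6153618541/45410 = 622002780109391/45410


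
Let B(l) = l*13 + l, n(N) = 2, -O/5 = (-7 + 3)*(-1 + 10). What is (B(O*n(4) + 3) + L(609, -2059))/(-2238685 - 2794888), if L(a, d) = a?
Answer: -5691/5033573 ≈ -0.0011306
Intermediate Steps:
O = 180 (O = -5*(-7 + 3)*(-1 + 10) = -(-20)*9 = -5*(-36) = 180)
B(l) = 14*l (B(l) = 13*l + l = 14*l)
(B(O*n(4) + 3) + L(609, -2059))/(-2238685 - 2794888) = (14*(180*2 + 3) + 609)/(-2238685 - 2794888) = (14*(360 + 3) + 609)/(-5033573) = (14*363 + 609)*(-1/5033573) = (5082 + 609)*(-1/5033573) = 5691*(-1/5033573) = -5691/5033573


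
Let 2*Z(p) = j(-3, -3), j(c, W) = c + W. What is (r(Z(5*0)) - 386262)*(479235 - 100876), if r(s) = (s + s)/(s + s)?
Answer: -146145325699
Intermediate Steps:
j(c, W) = W + c
Z(p) = -3 (Z(p) = (-3 - 3)/2 = (½)*(-6) = -3)
r(s) = 1 (r(s) = (2*s)/((2*s)) = (2*s)*(1/(2*s)) = 1)
(r(Z(5*0)) - 386262)*(479235 - 100876) = (1 - 386262)*(479235 - 100876) = -386261*378359 = -146145325699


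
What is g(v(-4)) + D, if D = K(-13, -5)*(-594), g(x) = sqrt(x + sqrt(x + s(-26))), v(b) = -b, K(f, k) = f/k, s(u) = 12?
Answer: -7722/5 + 2*sqrt(2) ≈ -1541.6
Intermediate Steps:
g(x) = sqrt(x + sqrt(12 + x)) (g(x) = sqrt(x + sqrt(x + 12)) = sqrt(x + sqrt(12 + x)))
D = -7722/5 (D = -13/(-5)*(-594) = -13*(-1/5)*(-594) = (13/5)*(-594) = -7722/5 ≈ -1544.4)
g(v(-4)) + D = sqrt(-1*(-4) + sqrt(12 - 1*(-4))) - 7722/5 = sqrt(4 + sqrt(12 + 4)) - 7722/5 = sqrt(4 + sqrt(16)) - 7722/5 = sqrt(4 + 4) - 7722/5 = sqrt(8) - 7722/5 = 2*sqrt(2) - 7722/5 = -7722/5 + 2*sqrt(2)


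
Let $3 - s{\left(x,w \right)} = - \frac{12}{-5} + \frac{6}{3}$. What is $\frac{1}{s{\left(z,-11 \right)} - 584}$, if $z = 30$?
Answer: $- \frac{5}{2927} \approx -0.0017082$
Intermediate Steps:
$s{\left(x,w \right)} = - \frac{7}{5}$ ($s{\left(x,w \right)} = 3 - \left(- \frac{12}{-5} + \frac{6}{3}\right) = 3 - \left(\left(-12\right) \left(- \frac{1}{5}\right) + 6 \cdot \frac{1}{3}\right) = 3 - \left(\frac{12}{5} + 2\right) = 3 - \frac{22}{5} = - \frac{7}{5}$)
$\frac{1}{s{\left(z,-11 \right)} - 584} = \frac{1}{- \frac{7}{5} - 584} = \frac{1}{- \frac{2927}{5}} = - \frac{5}{2927}$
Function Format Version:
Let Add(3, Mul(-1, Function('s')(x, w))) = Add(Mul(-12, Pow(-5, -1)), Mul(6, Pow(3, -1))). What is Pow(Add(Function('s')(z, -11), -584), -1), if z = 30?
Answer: Rational(-5, 2927) ≈ -0.0017082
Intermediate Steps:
Function('s')(x, w) = Rational(-7, 5) (Function('s')(x, w) = Add(3, Mul(-1, Add(Mul(-12, Pow(-5, -1)), Mul(6, Pow(3, -1))))) = Add(3, Mul(-1, Add(Mul(-12, Rational(-1, 5)), Mul(6, Rational(1, 3))))) = Add(3, Mul(-1, Add(Rational(12, 5), 2))) = Add(3, Mul(-1, Rational(22, 5))) = Add(3, Rational(-22, 5)) = Rational(-7, 5))
Pow(Add(Function('s')(z, -11), -584), -1) = Pow(Add(Rational(-7, 5), -584), -1) = Pow(Rational(-2927, 5), -1) = Rational(-5, 2927)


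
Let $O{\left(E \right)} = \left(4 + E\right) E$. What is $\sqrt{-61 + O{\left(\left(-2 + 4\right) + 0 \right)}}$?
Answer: $7 i \approx 7.0 i$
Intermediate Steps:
$O{\left(E \right)} = E \left(4 + E\right)$
$\sqrt{-61 + O{\left(\left(-2 + 4\right) + 0 \right)}} = \sqrt{-61 + \left(\left(-2 + 4\right) + 0\right) \left(4 + \left(\left(-2 + 4\right) + 0\right)\right)} = \sqrt{-61 + \left(2 + 0\right) \left(4 + \left(2 + 0\right)\right)} = \sqrt{-61 + 2 \left(4 + 2\right)} = \sqrt{-61 + 2 \cdot 6} = \sqrt{-61 + 12} = \sqrt{-49} = 7 i$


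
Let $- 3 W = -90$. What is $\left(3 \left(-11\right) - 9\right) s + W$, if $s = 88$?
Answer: $-3666$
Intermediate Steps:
$W = 30$ ($W = \left(- \frac{1}{3}\right) \left(-90\right) = 30$)
$\left(3 \left(-11\right) - 9\right) s + W = \left(3 \left(-11\right) - 9\right) 88 + 30 = \left(-33 - 9\right) 88 + 30 = \left(-42\right) 88 + 30 = -3696 + 30 = -3666$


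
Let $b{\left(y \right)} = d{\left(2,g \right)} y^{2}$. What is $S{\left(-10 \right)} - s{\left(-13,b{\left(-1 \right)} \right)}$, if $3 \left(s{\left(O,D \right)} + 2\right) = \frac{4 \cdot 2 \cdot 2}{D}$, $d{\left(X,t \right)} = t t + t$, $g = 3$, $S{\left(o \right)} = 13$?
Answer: $\frac{131}{9} \approx 14.556$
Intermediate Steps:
$d{\left(X,t \right)} = t + t^{2}$ ($d{\left(X,t \right)} = t^{2} + t = t + t^{2}$)
$b{\left(y \right)} = 12 y^{2}$ ($b{\left(y \right)} = 3 \left(1 + 3\right) y^{2} = 3 \cdot 4 y^{2} = 12 y^{2}$)
$s{\left(O,D \right)} = -2 + \frac{16}{3 D}$ ($s{\left(O,D \right)} = -2 + \frac{4 \cdot 2 \cdot 2 \frac{1}{D}}{3} = -2 + \frac{8 \cdot 2 \frac{1}{D}}{3} = -2 + \frac{16 \frac{1}{D}}{3} = -2 + \frac{16}{3 D}$)
$S{\left(-10 \right)} - s{\left(-13,b{\left(-1 \right)} \right)} = 13 - \left(-2 + \frac{16}{3 \cdot 12 \left(-1\right)^{2}}\right) = 13 - \left(-2 + \frac{16}{3 \cdot 12 \cdot 1}\right) = 13 - \left(-2 + \frac{16}{3 \cdot 12}\right) = 13 - \left(-2 + \frac{16}{3} \cdot \frac{1}{12}\right) = 13 - \left(-2 + \frac{4}{9}\right) = 13 - - \frac{14}{9} = 13 + \frac{14}{9} = \frac{131}{9}$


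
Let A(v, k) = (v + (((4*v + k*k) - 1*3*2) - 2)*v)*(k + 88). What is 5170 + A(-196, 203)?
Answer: -2305275878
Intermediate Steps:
A(v, k) = (88 + k)*(v + v*(-8 + k**2 + 4*v)) (A(v, k) = (v + (((4*v + k**2) - 3*2) - 2)*v)*(88 + k) = (v + (((k**2 + 4*v) - 6) - 2)*v)*(88 + k) = (v + ((-6 + k**2 + 4*v) - 2)*v)*(88 + k) = (v + (-8 + k**2 + 4*v)*v)*(88 + k) = (v + v*(-8 + k**2 + 4*v))*(88 + k) = (88 + k)*(v + v*(-8 + k**2 + 4*v)))
5170 + A(-196, 203) = 5170 - 196*(-616 + 203**3 - 7*203 + 88*203**2 + 352*(-196) + 4*203*(-196)) = 5170 - 196*(-616 + 8365427 - 1421 + 88*41209 - 68992 - 159152) = 5170 - 196*(-616 + 8365427 - 1421 + 3626392 - 68992 - 159152) = 5170 - 196*11761638 = 5170 - 2305281048 = -2305275878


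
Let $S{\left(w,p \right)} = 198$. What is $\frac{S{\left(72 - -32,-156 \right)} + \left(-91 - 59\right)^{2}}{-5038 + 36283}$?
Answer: $\frac{7566}{10415} \approx 0.72645$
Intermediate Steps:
$\frac{S{\left(72 - -32,-156 \right)} + \left(-91 - 59\right)^{2}}{-5038 + 36283} = \frac{198 + \left(-91 - 59\right)^{2}}{-5038 + 36283} = \frac{198 + \left(-150\right)^{2}}{31245} = \left(198 + 22500\right) \frac{1}{31245} = 22698 \cdot \frac{1}{31245} = \frac{7566}{10415}$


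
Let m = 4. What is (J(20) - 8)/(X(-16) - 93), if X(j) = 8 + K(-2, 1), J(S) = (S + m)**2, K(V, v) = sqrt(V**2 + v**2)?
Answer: -2414/361 - 142*sqrt(5)/1805 ≈ -6.8629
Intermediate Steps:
J(S) = (4 + S)**2 (J(S) = (S + 4)**2 = (4 + S)**2)
X(j) = 8 + sqrt(5) (X(j) = 8 + sqrt((-2)**2 + 1**2) = 8 + sqrt(4 + 1) = 8 + sqrt(5))
(J(20) - 8)/(X(-16) - 93) = ((4 + 20)**2 - 8)/((8 + sqrt(5)) - 93) = (24**2 - 8)/(-85 + sqrt(5)) = (576 - 8)/(-85 + sqrt(5)) = 568/(-85 + sqrt(5))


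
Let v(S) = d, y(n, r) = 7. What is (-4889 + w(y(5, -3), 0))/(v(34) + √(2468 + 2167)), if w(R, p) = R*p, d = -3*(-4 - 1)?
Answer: 4889/294 - 4889*√515/1470 ≈ -58.846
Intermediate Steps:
d = 15 (d = -3*(-5) = 15)
v(S) = 15
(-4889 + w(y(5, -3), 0))/(v(34) + √(2468 + 2167)) = (-4889 + 7*0)/(15 + √(2468 + 2167)) = (-4889 + 0)/(15 + √4635) = -4889/(15 + 3*√515)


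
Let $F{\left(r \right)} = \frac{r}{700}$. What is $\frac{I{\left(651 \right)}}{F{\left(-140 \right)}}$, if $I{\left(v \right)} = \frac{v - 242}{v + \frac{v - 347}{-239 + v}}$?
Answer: $- \frac{210635}{67129} \approx -3.1378$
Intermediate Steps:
$F{\left(r \right)} = \frac{r}{700}$ ($F{\left(r \right)} = r \frac{1}{700} = \frac{r}{700}$)
$I{\left(v \right)} = \frac{-242 + v}{v + \frac{-347 + v}{-239 + v}}$
$\frac{I{\left(651 \right)}}{F{\left(-140 \right)}} = \frac{\frac{1}{347 - 651^{2} + 238 \cdot 651} \left(-57838 - 651^{2} + 481 \cdot 651\right)}{\frac{1}{700} \left(-140\right)} = \frac{\frac{1}{347 - 423801 + 154938} \left(-57838 - 423801 + 313131\right)}{- \frac{1}{5}} = \frac{-57838 - 423801 + 313131}{347 - 423801 + 154938} \left(-5\right) = \frac{1}{-268516} \left(-168508\right) \left(-5\right) = \left(- \frac{1}{268516}\right) \left(-168508\right) \left(-5\right) = \frac{42127}{67129} \left(-5\right) = - \frac{210635}{67129}$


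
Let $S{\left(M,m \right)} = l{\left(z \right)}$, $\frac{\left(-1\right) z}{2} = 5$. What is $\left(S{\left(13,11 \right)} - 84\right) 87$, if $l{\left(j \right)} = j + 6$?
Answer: $-7656$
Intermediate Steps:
$z = -10$ ($z = \left(-2\right) 5 = -10$)
$l{\left(j \right)} = 6 + j$
$S{\left(M,m \right)} = -4$ ($S{\left(M,m \right)} = 6 - 10 = -4$)
$\left(S{\left(13,11 \right)} - 84\right) 87 = \left(-4 - 84\right) 87 = \left(-88\right) 87 = -7656$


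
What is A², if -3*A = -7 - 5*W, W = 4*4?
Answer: 841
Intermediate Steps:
W = 16
A = 29 (A = -(-7 - 5*16)/3 = -(-7 - 80)/3 = -⅓*(-87) = 29)
A² = 29² = 841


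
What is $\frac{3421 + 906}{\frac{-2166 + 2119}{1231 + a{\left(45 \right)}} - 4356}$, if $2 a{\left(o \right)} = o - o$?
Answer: $- \frac{5326537}{5362283} \approx -0.99333$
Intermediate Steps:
$a{\left(o \right)} = 0$ ($a{\left(o \right)} = \frac{o - o}{2} = \frac{1}{2} \cdot 0 = 0$)
$\frac{3421 + 906}{\frac{-2166 + 2119}{1231 + a{\left(45 \right)}} - 4356} = \frac{3421 + 906}{\frac{-2166 + 2119}{1231 + 0} - 4356} = \frac{4327}{- \frac{47}{1231} - 4356} = \frac{4327}{- \frac{5362283}{1231}} = 4327 \left(- \frac{1231}{5362283}\right) = - \frac{5326537}{5362283}$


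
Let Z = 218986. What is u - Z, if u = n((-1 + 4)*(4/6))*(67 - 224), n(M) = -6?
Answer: -218044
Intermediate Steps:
u = 942 (u = -6*(67 - 224) = -6*(-157) = 942)
u - Z = 942 - 1*218986 = 942 - 218986 = -218044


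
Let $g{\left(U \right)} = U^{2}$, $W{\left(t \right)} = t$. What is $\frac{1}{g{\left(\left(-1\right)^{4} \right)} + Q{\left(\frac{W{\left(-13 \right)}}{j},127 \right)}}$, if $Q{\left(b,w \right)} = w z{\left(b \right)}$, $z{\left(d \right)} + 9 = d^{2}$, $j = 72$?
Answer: $- \frac{5184}{5898665} \approx -0.00087884$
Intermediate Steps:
$z{\left(d \right)} = -9 + d^{2}$
$Q{\left(b,w \right)} = w \left(-9 + b^{2}\right)$
$\frac{1}{g{\left(\left(-1\right)^{4} \right)} + Q{\left(\frac{W{\left(-13 \right)}}{j},127 \right)}} = \frac{1}{\left(\left(-1\right)^{4}\right)^{2} + 127 \left(-9 + \left(- \frac{13}{72}\right)^{2}\right)} = \frac{1}{1^{2} + 127 \left(-9 + \left(\left(-13\right) \frac{1}{72}\right)^{2}\right)} = \frac{1}{1 + 127 \left(-9 + \left(- \frac{13}{72}\right)^{2}\right)} = \frac{1}{1 + 127 \left(-9 + \frac{169}{5184}\right)} = \frac{1}{1 + 127 \left(- \frac{46487}{5184}\right)} = \frac{1}{1 - \frac{5903849}{5184}} = \frac{1}{- \frac{5898665}{5184}} = - \frac{5184}{5898665}$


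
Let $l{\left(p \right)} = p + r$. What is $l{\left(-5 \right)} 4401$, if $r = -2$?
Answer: $-30807$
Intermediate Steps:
$l{\left(p \right)} = -2 + p$ ($l{\left(p \right)} = p - 2 = -2 + p$)
$l{\left(-5 \right)} 4401 = \left(-2 - 5\right) 4401 = \left(-7\right) 4401 = -30807$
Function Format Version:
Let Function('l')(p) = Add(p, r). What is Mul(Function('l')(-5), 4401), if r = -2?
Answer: -30807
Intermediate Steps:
Function('l')(p) = Add(-2, p) (Function('l')(p) = Add(p, -2) = Add(-2, p))
Mul(Function('l')(-5), 4401) = Mul(Add(-2, -5), 4401) = Mul(-7, 4401) = -30807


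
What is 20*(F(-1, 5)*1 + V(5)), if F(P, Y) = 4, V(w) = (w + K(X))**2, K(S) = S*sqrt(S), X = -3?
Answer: 40 - 600*I*sqrt(3) ≈ 40.0 - 1039.2*I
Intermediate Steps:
K(S) = S**(3/2)
V(w) = (w - 3*I*sqrt(3))**2 (V(w) = (w + (-3)**(3/2))**2 = (w - 3*I*sqrt(3))**2)
20*(F(-1, 5)*1 + V(5)) = 20*(4*1 + (5 - 3*I*sqrt(3))**2) = 20*(4 + (5 - 3*I*sqrt(3))**2) = 80 + 20*(5 - 3*I*sqrt(3))**2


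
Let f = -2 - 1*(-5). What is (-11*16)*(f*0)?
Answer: 0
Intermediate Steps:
f = 3 (f = -2 + 5 = 3)
(-11*16)*(f*0) = (-11*16)*(3*0) = -176*0 = 0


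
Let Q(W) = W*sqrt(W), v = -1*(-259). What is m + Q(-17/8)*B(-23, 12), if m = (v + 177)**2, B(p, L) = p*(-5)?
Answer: 190096 - 1955*I*sqrt(34)/32 ≈ 1.901e+5 - 356.23*I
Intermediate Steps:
v = 259
B(p, L) = -5*p
m = 190096 (m = (259 + 177)**2 = 436**2 = 190096)
Q(W) = W**(3/2)
m + Q(-17/8)*B(-23, 12) = 190096 + (-17/8)**(3/2)*(-5*(-23)) = 190096 + (-17*1/8)**(3/2)*115 = 190096 + (-17/8)**(3/2)*115 = 190096 - 17*I*sqrt(34)/32*115 = 190096 - 1955*I*sqrt(34)/32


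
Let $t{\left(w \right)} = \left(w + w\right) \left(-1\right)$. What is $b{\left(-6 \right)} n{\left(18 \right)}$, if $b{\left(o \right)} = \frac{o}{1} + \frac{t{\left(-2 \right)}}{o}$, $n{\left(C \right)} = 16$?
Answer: $- \frac{320}{3} \approx -106.67$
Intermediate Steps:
$t{\left(w \right)} = - 2 w$ ($t{\left(w \right)} = 2 w \left(-1\right) = - 2 w$)
$b{\left(o \right)} = o + \frac{4}{o}$ ($b{\left(o \right)} = \frac{o}{1} + \frac{\left(-2\right) \left(-2\right)}{o} = o 1 + \frac{4}{o} = o + \frac{4}{o}$)
$b{\left(-6 \right)} n{\left(18 \right)} = \left(-6 + \frac{4}{-6}\right) 16 = \left(-6 + 4 \left(- \frac{1}{6}\right)\right) 16 = \left(-6 - \frac{2}{3}\right) 16 = \left(- \frac{20}{3}\right) 16 = - \frac{320}{3}$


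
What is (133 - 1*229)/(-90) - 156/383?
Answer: 3788/5745 ≈ 0.65936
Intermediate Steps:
(133 - 1*229)/(-90) - 156/383 = (133 - 229)*(-1/90) - 156*1/383 = -96*(-1/90) - 156/383 = 16/15 - 156/383 = 3788/5745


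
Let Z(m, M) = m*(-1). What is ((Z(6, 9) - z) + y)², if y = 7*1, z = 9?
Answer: 64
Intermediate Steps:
Z(m, M) = -m
y = 7
((Z(6, 9) - z) + y)² = ((-1*6 - 1*9) + 7)² = ((-6 - 9) + 7)² = (-15 + 7)² = (-8)² = 64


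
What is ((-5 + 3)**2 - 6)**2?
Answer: 4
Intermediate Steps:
((-5 + 3)**2 - 6)**2 = ((-2)**2 - 6)**2 = (4 - 6)**2 = (-2)**2 = 4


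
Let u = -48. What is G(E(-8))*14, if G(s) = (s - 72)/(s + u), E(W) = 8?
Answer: 112/5 ≈ 22.400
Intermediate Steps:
G(s) = (-72 + s)/(-48 + s) (G(s) = (s - 72)/(s - 48) = (-72 + s)/(-48 + s))
G(E(-8))*14 = ((-72 + 8)/(-48 + 8))*14 = (-64/(-40))*14 = -1/40*(-64)*14 = (8/5)*14 = 112/5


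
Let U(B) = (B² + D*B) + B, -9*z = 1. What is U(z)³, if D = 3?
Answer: -42875/531441 ≈ -0.080677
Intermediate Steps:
z = -⅑ (z = -⅑*1 = -⅑ ≈ -0.11111)
U(B) = B² + 4*B (U(B) = (B² + 3*B) + B = B² + 4*B)
U(z)³ = (-(4 - ⅑)/9)³ = (-⅑*35/9)³ = (-35/81)³ = -42875/531441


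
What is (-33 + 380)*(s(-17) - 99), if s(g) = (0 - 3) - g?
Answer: -29495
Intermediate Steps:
s(g) = -3 - g
(-33 + 380)*(s(-17) - 99) = (-33 + 380)*((-3 - 1*(-17)) - 99) = 347*((-3 + 17) - 99) = 347*(14 - 99) = 347*(-85) = -29495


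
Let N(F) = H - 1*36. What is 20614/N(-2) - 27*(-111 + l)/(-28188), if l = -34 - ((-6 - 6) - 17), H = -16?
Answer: -92789/234 ≈ -396.53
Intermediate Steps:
N(F) = -52 (N(F) = -16 - 1*36 = -16 - 36 = -52)
l = -5 (l = -34 - (-12 - 17) = -34 - 1*(-29) = -34 + 29 = -5)
20614/N(-2) - 27*(-111 + l)/(-28188) = 20614/(-52) - 27*(-111 - 5)/(-28188) = 20614*(-1/52) - 27*(-116)*(-1/28188) = -10307/26 + 3132*(-1/28188) = -10307/26 - ⅑ = -92789/234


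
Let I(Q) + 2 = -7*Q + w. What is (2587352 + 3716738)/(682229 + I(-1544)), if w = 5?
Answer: 630409/69304 ≈ 9.0963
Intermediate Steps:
I(Q) = 3 - 7*Q (I(Q) = -2 + (-7*Q + 5) = -2 + (5 - 7*Q) = 3 - 7*Q)
(2587352 + 3716738)/(682229 + I(-1544)) = (2587352 + 3716738)/(682229 + (3 - 7*(-1544))) = 6304090/(682229 + (3 + 10808)) = 6304090/(682229 + 10811) = 6304090/693040 = 6304090*(1/693040) = 630409/69304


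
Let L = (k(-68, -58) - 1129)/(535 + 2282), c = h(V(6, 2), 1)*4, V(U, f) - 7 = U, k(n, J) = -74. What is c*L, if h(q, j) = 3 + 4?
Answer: -11228/939 ≈ -11.957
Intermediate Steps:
V(U, f) = 7 + U
h(q, j) = 7
c = 28 (c = 7*4 = 28)
L = -401/939 (L = (-74 - 1129)/(535 + 2282) = -1203/2817 = -1203*1/2817 = -401/939 ≈ -0.42705)
c*L = 28*(-401/939) = -11228/939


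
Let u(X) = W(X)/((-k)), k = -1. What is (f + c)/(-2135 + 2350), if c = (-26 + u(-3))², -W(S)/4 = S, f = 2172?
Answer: 2368/215 ≈ 11.014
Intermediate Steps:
W(S) = -4*S
u(X) = -4*X (u(X) = (-4*X)/((-1*(-1))) = -4*X/1 = -4*X*1 = -4*X)
c = 196 (c = (-26 - 4*(-3))² = (-26 + 12)² = (-14)² = 196)
(f + c)/(-2135 + 2350) = (2172 + 196)/(-2135 + 2350) = 2368/215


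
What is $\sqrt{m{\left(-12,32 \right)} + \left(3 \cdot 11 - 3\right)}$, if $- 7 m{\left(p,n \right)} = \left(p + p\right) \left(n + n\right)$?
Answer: $\frac{3 \sqrt{1358}}{7} \approx 15.793$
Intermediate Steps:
$m{\left(p,n \right)} = - \frac{4 n p}{7}$ ($m{\left(p,n \right)} = - \frac{\left(p + p\right) \left(n + n\right)}{7} = - \frac{2 p 2 n}{7} = - \frac{4 n p}{7}$)
$\sqrt{m{\left(-12,32 \right)} + \left(3 \cdot 11 - 3\right)} = \sqrt{\left(- \frac{4}{7}\right) 32 \left(-12\right) + \left(3 \cdot 11 - 3\right)} = \sqrt{\frac{1536}{7} + \left(33 - 3\right)} = \sqrt{\frac{1536}{7} + 30} = \sqrt{\frac{1746}{7}} = \frac{3 \sqrt{1358}}{7}$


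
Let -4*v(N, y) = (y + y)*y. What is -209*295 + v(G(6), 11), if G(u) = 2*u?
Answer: -123431/2 ≈ -61716.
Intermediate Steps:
v(N, y) = -y²/2 (v(N, y) = -(y + y)*y/4 = -2*y*y/4 = -y²/2)
-209*295 + v(G(6), 11) = -209*295 - ½*11² = -61655 - ½*121 = -61655 - 121/2 = -123431/2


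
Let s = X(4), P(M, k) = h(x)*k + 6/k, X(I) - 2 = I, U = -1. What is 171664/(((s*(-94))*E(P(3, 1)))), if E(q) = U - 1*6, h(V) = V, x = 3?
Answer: 42916/987 ≈ 43.481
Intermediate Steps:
X(I) = 2 + I
P(M, k) = 3*k + 6/k
E(q) = -7 (E(q) = -1 - 1*6 = -1 - 6 = -7)
s = 6 (s = 2 + 4 = 6)
171664/(((s*(-94))*E(P(3, 1)))) = 171664/(((6*(-94))*(-7))) = 171664/((-564*(-7))) = 171664/3948 = 171664*(1/3948) = 42916/987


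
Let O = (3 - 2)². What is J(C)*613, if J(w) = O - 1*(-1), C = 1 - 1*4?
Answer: 1226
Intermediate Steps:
C = -3 (C = 1 - 4 = -3)
O = 1 (O = 1² = 1)
J(w) = 2 (J(w) = 1 - 1*(-1) = 1 + 1 = 2)
J(C)*613 = 2*613 = 1226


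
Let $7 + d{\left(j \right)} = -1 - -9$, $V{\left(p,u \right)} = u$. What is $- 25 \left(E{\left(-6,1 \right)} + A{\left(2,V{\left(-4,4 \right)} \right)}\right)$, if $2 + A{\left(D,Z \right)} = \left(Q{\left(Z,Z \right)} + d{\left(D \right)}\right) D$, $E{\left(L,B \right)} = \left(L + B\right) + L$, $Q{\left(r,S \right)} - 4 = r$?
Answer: $-125$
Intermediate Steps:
$Q{\left(r,S \right)} = 4 + r$
$E{\left(L,B \right)} = B + 2 L$ ($E{\left(L,B \right)} = \left(B + L\right) + L = B + 2 L$)
$d{\left(j \right)} = 1$ ($d{\left(j \right)} = -7 - -8 = -7 + \left(-1 + 9\right) = -7 + 8 = 1$)
$A{\left(D,Z \right)} = -2 + D \left(5 + Z\right)$ ($A{\left(D,Z \right)} = -2 + \left(\left(4 + Z\right) + 1\right) D = -2 + \left(5 + Z\right) D = -2 + D \left(5 + Z\right)$)
$- 25 \left(E{\left(-6,1 \right)} + A{\left(2,V{\left(-4,4 \right)} \right)}\right) = - 25 \left(\left(1 + 2 \left(-6\right)\right) + \left(-2 + 2 + 2 \left(4 + 4\right)\right)\right) = - 25 \left(\left(1 - 12\right) + \left(-2 + 2 + 2 \cdot 8\right)\right) = - 25 \left(-11 + \left(-2 + 2 + 16\right)\right) = - 25 \left(-11 + 16\right) = \left(-25\right) 5 = -125$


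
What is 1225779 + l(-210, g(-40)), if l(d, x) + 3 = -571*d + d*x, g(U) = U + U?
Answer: 1362486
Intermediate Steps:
g(U) = 2*U
l(d, x) = -3 - 571*d + d*x (l(d, x) = -3 + (-571*d + d*x) = -3 - 571*d + d*x)
1225779 + l(-210, g(-40)) = 1225779 + (-3 - 571*(-210) - 420*(-40)) = 1225779 + (-3 + 119910 - 210*(-80)) = 1225779 + (-3 + 119910 + 16800) = 1225779 + 136707 = 1362486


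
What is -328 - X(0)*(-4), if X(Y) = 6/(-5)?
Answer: -1664/5 ≈ -332.80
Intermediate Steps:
X(Y) = -6/5 (X(Y) = 6*(-⅕) = -6/5)
-328 - X(0)*(-4) = -328 - (-6)*(-4)/5 = -328 - 1*24/5 = -328 - 24/5 = -1664/5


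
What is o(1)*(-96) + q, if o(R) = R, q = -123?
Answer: -219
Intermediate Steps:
o(1)*(-96) + q = 1*(-96) - 123 = -96 - 123 = -219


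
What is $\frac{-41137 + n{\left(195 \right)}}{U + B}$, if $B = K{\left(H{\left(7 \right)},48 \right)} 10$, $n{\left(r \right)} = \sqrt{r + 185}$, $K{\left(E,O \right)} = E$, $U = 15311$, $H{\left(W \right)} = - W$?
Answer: $- \frac{41137}{15241} + \frac{2 \sqrt{95}}{15241} \approx -2.6978$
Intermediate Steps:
$n{\left(r \right)} = \sqrt{185 + r}$
$B = -70$ ($B = \left(-1\right) 7 \cdot 10 = \left(-7\right) 10 = -70$)
$\frac{-41137 + n{\left(195 \right)}}{U + B} = \frac{-41137 + \sqrt{185 + 195}}{15311 - 70} = \frac{-41137 + \sqrt{380}}{15241} = \left(-41137 + 2 \sqrt{95}\right) \frac{1}{15241} = - \frac{41137}{15241} + \frac{2 \sqrt{95}}{15241}$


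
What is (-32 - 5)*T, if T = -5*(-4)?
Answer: -740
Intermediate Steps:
T = 20
(-32 - 5)*T = (-32 - 5)*20 = -37*20 = -740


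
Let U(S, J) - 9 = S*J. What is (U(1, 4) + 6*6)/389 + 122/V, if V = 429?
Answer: 68479/166881 ≈ 0.41035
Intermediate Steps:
U(S, J) = 9 + J*S (U(S, J) = 9 + S*J = 9 + J*S)
(U(1, 4) + 6*6)/389 + 122/V = ((9 + 4*1) + 6*6)/389 + 122/429 = ((9 + 4) + 36)*(1/389) + 122*(1/429) = (13 + 36)*(1/389) + 122/429 = 49*(1/389) + 122/429 = 49/389 + 122/429 = 68479/166881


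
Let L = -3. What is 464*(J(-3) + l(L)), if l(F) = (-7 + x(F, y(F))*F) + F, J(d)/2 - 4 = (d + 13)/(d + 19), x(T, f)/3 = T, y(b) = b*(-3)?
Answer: 12180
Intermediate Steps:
y(b) = -3*b
x(T, f) = 3*T
J(d) = 8 + 2*(13 + d)/(19 + d) (J(d) = 8 + 2*((d + 13)/(d + 19)) = 8 + 2*((13 + d)/(19 + d)) = 8 + 2*(13 + d)/(19 + d))
l(F) = -7 + F + 3*F² (l(F) = (-7 + (3*F)*F) + F = (-7 + 3*F²) + F = -7 + F + 3*F²)
464*(J(-3) + l(L)) = 464*(2*(89 + 5*(-3))/(19 - 3) + (-7 - 3 + 3*(-3)²)) = 464*(2*(89 - 15)/16 + (-7 - 3 + 3*9)) = 464*(2*(1/16)*74 + (-7 - 3 + 27)) = 464*(37/4 + 17) = 464*(105/4) = 12180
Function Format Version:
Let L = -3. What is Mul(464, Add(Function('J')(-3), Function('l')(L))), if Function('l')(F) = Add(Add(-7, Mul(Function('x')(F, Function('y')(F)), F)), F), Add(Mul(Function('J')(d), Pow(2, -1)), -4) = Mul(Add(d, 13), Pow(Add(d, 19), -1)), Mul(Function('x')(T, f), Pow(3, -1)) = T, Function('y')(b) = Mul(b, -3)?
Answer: 12180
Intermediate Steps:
Function('y')(b) = Mul(-3, b)
Function('x')(T, f) = Mul(3, T)
Function('J')(d) = Add(8, Mul(2, Pow(Add(19, d), -1), Add(13, d))) (Function('J')(d) = Add(8, Mul(2, Mul(Add(d, 13), Pow(Add(d, 19), -1)))) = Add(8, Mul(2, Mul(Add(13, d), Pow(Add(19, d), -1)))) = Add(8, Mul(2, Mul(Pow(Add(19, d), -1), Add(13, d)))) = Add(8, Mul(2, Pow(Add(19, d), -1), Add(13, d))))
Function('l')(F) = Add(-7, F, Mul(3, Pow(F, 2))) (Function('l')(F) = Add(Add(-7, Mul(Mul(3, F), F)), F) = Add(Add(-7, Mul(3, Pow(F, 2))), F) = Add(-7, F, Mul(3, Pow(F, 2))))
Mul(464, Add(Function('J')(-3), Function('l')(L))) = Mul(464, Add(Mul(2, Pow(Add(19, -3), -1), Add(89, Mul(5, -3))), Add(-7, -3, Mul(3, Pow(-3, 2))))) = Mul(464, Add(Mul(2, Pow(16, -1), Add(89, -15)), Add(-7, -3, Mul(3, 9)))) = Mul(464, Add(Mul(2, Rational(1, 16), 74), Add(-7, -3, 27))) = Mul(464, Add(Rational(37, 4), 17)) = Mul(464, Rational(105, 4)) = 12180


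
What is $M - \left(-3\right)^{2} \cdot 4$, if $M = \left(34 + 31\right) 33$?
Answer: $2109$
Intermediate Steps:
$M = 2145$ ($M = 65 \cdot 33 = 2145$)
$M - \left(-3\right)^{2} \cdot 4 = 2145 - \left(-3\right)^{2} \cdot 4 = 2145 - 9 \cdot 4 = 2145 - 36 = 2109$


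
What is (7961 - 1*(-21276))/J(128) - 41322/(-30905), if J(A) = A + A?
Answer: 914147917/7911680 ≈ 115.54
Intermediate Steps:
J(A) = 2*A
(7961 - 1*(-21276))/J(128) - 41322/(-30905) = (7961 - 1*(-21276))/((2*128)) - 41322/(-30905) = (7961 + 21276)/256 - 41322*(-1/30905) = 29237*(1/256) + 41322/30905 = 29237/256 + 41322/30905 = 914147917/7911680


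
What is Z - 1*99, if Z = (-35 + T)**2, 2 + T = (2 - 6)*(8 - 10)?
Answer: 742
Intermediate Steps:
T = 6 (T = -2 + (2 - 6)*(8 - 10) = -2 - 4*(-2) = -2 + 8 = 6)
Z = 841 (Z = (-35 + 6)**2 = (-29)**2 = 841)
Z - 1*99 = 841 - 1*99 = 841 - 99 = 742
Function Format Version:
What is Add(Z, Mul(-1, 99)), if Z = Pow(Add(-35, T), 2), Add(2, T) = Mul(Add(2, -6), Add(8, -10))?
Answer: 742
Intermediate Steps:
T = 6 (T = Add(-2, Mul(Add(2, -6), Add(8, -10))) = Add(-2, Mul(-4, -2)) = Add(-2, 8) = 6)
Z = 841 (Z = Pow(Add(-35, 6), 2) = Pow(-29, 2) = 841)
Add(Z, Mul(-1, 99)) = Add(841, Mul(-1, 99)) = Add(841, -99) = 742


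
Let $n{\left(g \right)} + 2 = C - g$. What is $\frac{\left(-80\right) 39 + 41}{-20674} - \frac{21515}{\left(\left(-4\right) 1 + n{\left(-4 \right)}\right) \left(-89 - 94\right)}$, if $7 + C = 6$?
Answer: $- \frac{443110739}{11350026} \approx -39.041$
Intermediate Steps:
$C = -1$ ($C = -7 + 6 = -1$)
$n{\left(g \right)} = -3 - g$ ($n{\left(g \right)} = -2 - \left(1 + g\right) = -3 - g$)
$\frac{\left(-80\right) 39 + 41}{-20674} - \frac{21515}{\left(\left(-4\right) 1 + n{\left(-4 \right)}\right) \left(-89 - 94\right)} = \frac{\left(-80\right) 39 + 41}{-20674} - \frac{21515}{\left(\left(-4\right) 1 - -1\right) \left(-89 - 94\right)} = \left(-3120 + 41\right) \left(- \frac{1}{20674}\right) - \frac{21515}{\left(-4 + \left(-3 + 4\right)\right) \left(-183\right)} = \left(-3079\right) \left(- \frac{1}{20674}\right) - \frac{21515}{\left(-4 + 1\right) \left(-183\right)} = \frac{3079}{20674} - \frac{21515}{\left(-3\right) \left(-183\right)} = \frac{3079}{20674} - \frac{21515}{549} = - \frac{443110739}{11350026}$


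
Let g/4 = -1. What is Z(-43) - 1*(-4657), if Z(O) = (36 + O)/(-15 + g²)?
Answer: 4650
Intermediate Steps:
g = -4 (g = 4*(-1) = -4)
Z(O) = 36 + O (Z(O) = (36 + O)/(-15 + (-4)²) = (36 + O)/(-15 + 16) = (36 + O)/1 = (36 + O)*1 = 36 + O)
Z(-43) - 1*(-4657) = (36 - 43) - 1*(-4657) = -7 + 4657 = 4650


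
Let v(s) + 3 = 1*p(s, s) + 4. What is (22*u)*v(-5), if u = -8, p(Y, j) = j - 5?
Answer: 1584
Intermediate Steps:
p(Y, j) = -5 + j
v(s) = -4 + s (v(s) = -3 + (1*(-5 + s) + 4) = -3 + ((-5 + s) + 4) = -3 + (-1 + s) = -4 + s)
(22*u)*v(-5) = (22*(-8))*(-4 - 5) = -176*(-9) = 1584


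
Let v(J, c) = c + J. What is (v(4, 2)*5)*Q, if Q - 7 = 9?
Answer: 480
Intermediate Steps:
Q = 16 (Q = 7 + 9 = 16)
v(J, c) = J + c
(v(4, 2)*5)*Q = ((4 + 2)*5)*16 = (6*5)*16 = 30*16 = 480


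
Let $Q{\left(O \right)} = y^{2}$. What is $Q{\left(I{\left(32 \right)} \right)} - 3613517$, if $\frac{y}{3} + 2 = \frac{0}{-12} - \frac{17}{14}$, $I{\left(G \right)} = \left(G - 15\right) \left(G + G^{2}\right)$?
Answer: $- \frac{708231107}{196} \approx -3.6134 \cdot 10^{6}$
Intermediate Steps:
$I{\left(G \right)} = \left(-15 + G\right) \left(G + G^{2}\right)$
$y = - \frac{135}{14}$ ($y = -6 + 3 \left(\frac{0}{-12} - \frac{17}{14}\right) = -6 + 3 \left(0 \left(- \frac{1}{12}\right) - \frac{17}{14}\right) = -6 + 3 \left(0 - \frac{17}{14}\right) = -6 + 3 \left(- \frac{17}{14}\right) = -6 - \frac{51}{14} = - \frac{135}{14} \approx -9.6429$)
$Q{\left(O \right)} = \frac{18225}{196}$ ($Q{\left(O \right)} = \left(- \frac{135}{14}\right)^{2} = \frac{18225}{196}$)
$Q{\left(I{\left(32 \right)} \right)} - 3613517 = \frac{18225}{196} - 3613517 = - \frac{708231107}{196}$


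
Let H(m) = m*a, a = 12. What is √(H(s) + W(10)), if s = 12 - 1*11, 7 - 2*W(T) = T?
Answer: √42/2 ≈ 3.2404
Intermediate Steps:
W(T) = 7/2 - T/2
s = 1 (s = 12 - 11 = 1)
H(m) = 12*m (H(m) = m*12 = 12*m)
√(H(s) + W(10)) = √(12*1 + (7/2 - ½*10)) = √(12 + (7/2 - 5)) = √(12 - 3/2) = √(21/2) = √42/2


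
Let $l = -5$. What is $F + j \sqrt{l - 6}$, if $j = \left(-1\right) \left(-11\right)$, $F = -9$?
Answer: $-9 + 11 i \sqrt{11} \approx -9.0 + 36.483 i$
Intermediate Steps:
$j = 11$
$F + j \sqrt{l - 6} = -9 + 11 \sqrt{-5 - 6} = -9 + 11 \sqrt{-11} = -9 + 11 i \sqrt{11}$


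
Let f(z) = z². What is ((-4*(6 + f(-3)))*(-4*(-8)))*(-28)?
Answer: 53760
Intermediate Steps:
((-4*(6 + f(-3)))*(-4*(-8)))*(-28) = ((-4*(6 + (-3)²))*(-4*(-8)))*(-28) = (-4*(6 + 9)*32)*(-28) = (-4*15*32)*(-28) = -60*32*(-28) = -1920*(-28) = 53760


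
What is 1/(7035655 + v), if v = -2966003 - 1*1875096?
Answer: 1/2194556 ≈ 4.5567e-7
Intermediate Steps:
v = -4841099 (v = -2966003 - 1875096 = -4841099)
1/(7035655 + v) = 1/(7035655 - 4841099) = 1/2194556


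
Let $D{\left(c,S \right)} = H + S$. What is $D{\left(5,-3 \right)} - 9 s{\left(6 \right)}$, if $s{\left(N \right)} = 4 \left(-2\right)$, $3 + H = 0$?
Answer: $66$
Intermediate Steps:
$H = -3$ ($H = -3 + 0 = -3$)
$D{\left(c,S \right)} = -3 + S$
$s{\left(N \right)} = -8$
$D{\left(5,-3 \right)} - 9 s{\left(6 \right)} = \left(-3 - 3\right) - -72 = -6 + 72 = 66$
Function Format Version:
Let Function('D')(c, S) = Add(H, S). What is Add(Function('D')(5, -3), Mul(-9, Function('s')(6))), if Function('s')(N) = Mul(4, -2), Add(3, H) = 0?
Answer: 66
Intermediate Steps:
H = -3 (H = Add(-3, 0) = -3)
Function('D')(c, S) = Add(-3, S)
Function('s')(N) = -8
Add(Function('D')(5, -3), Mul(-9, Function('s')(6))) = Add(Add(-3, -3), Mul(-9, -8)) = Add(-6, 72) = 66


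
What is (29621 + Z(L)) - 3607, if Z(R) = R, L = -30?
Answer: 25984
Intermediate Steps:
(29621 + Z(L)) - 3607 = (29621 - 30) - 3607 = 29591 - 3607 = 25984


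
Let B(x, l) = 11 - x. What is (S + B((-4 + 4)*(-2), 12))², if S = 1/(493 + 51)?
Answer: 35820225/295936 ≈ 121.04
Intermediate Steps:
S = 1/544 ≈ 0.0018382
(S + B((-4 + 4)*(-2), 12))² = (1/544 + (11 - (-4 + 4)*(-2)))² = (1/544 + (11 - 0*(-2)))² = (1/544 + (11 - 1*0))² = (1/544 + (11 + 0))² = (1/544 + 11)² = (5985/544)² = 35820225/295936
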